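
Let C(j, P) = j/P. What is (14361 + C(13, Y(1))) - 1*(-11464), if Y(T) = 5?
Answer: 129138/5 ≈ 25828.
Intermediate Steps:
(14361 + C(13, Y(1))) - 1*(-11464) = (14361 + 13/5) - 1*(-11464) = (14361 + 13*(1/5)) + 11464 = (14361 + 13/5) + 11464 = 71818/5 + 11464 = 129138/5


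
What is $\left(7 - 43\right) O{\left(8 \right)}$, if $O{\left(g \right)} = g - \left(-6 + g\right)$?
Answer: $-216$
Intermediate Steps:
$O{\left(g \right)} = 6$
$\left(7 - 43\right) O{\left(8 \right)} = \left(7 - 43\right) 6 = \left(-36\right) 6 = -216$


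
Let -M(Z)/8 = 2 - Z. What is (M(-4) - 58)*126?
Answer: -13356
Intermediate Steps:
M(Z) = -16 + 8*Z (M(Z) = -8*(2 - Z) = -16 + 8*Z)
(M(-4) - 58)*126 = ((-16 + 8*(-4)) - 58)*126 = ((-16 - 32) - 58)*126 = (-48 - 58)*126 = -106*126 = -13356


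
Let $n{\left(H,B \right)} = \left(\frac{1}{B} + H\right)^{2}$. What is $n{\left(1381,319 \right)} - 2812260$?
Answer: $- \frac{92102898260}{101761} \approx -9.0509 \cdot 10^{5}$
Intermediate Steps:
$n{\left(H,B \right)} = \left(H + \frac{1}{B}\right)^{2}$
$n{\left(1381,319 \right)} - 2812260 = \frac{\left(1 + 319 \cdot 1381\right)^{2}}{101761} - 2812260 = \frac{\left(1 + 440539\right)^{2}}{101761} - 2812260 = \frac{440540^{2}}{101761} - 2812260 = \frac{1}{101761} \cdot 194075491600 - 2812260 = \frac{194075491600}{101761} - 2812260 = - \frac{92102898260}{101761}$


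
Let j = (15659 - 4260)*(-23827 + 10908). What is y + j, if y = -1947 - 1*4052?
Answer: -147269680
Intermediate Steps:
y = -5999 (y = -1947 - 4052 = -5999)
j = -147263681 (j = 11399*(-12919) = -147263681)
y + j = -5999 - 147263681 = -147269680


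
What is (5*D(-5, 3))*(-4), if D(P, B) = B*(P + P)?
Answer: 600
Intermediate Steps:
D(P, B) = 2*B*P (D(P, B) = B*(2*P) = 2*B*P)
(5*D(-5, 3))*(-4) = (5*(2*3*(-5)))*(-4) = (5*(-30))*(-4) = -150*(-4) = 600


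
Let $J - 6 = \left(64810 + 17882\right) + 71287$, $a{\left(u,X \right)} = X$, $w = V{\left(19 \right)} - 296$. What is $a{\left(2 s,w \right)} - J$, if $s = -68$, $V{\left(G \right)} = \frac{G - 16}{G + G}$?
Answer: $- \frac{5862675}{38} \approx -1.5428 \cdot 10^{5}$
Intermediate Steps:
$V{\left(G \right)} = \frac{-16 + G}{2 G}$
$w = - \frac{11245}{38}$ ($w = \frac{-16 + 19}{2 \cdot 19} - 296 = \frac{1}{2} \cdot \frac{1}{19} \cdot 3 - 296 = \frac{3}{38} - 296 = - \frac{11245}{38} \approx -295.92$)
$J = 153985$ ($J = 6 + \left(\left(64810 + 17882\right) + 71287\right) = 6 + \left(82692 + 71287\right) = 6 + 153979 = 153985$)
$a{\left(2 s,w \right)} - J = - \frac{11245}{38} - 153985 = - \frac{5862675}{38}$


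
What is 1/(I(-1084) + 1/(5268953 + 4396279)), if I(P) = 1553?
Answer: 9665232/15010105297 ≈ 0.00064391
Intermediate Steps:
1/(I(-1084) + 1/(5268953 + 4396279)) = 1/(1553 + 1/(5268953 + 4396279)) = 1/(1553 + 1/9665232) = 1/(15010105297/9665232) = 9665232/15010105297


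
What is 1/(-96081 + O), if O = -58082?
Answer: -1/154163 ≈ -6.4866e-6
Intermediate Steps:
1/(-96081 + O) = 1/(-96081 - 58082) = 1/(-154163) = -1/154163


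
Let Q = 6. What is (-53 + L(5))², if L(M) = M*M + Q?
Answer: 484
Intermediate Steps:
L(M) = 6 + M² (L(M) = M*M + 6 = M² + 6 = 6 + M²)
(-53 + L(5))² = (-53 + (6 + 5²))² = (-53 + (6 + 25))² = (-53 + 31)² = (-22)² = 484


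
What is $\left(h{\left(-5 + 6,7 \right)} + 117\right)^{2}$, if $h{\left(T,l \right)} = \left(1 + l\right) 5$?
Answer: $24649$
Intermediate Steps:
$h{\left(T,l \right)} = 5 + 5 l$
$\left(h{\left(-5 + 6,7 \right)} + 117\right)^{2} = \left(\left(5 + 5 \cdot 7\right) + 117\right)^{2} = \left(\left(5 + 35\right) + 117\right)^{2} = \left(40 + 117\right)^{2} = 157^{2} = 24649$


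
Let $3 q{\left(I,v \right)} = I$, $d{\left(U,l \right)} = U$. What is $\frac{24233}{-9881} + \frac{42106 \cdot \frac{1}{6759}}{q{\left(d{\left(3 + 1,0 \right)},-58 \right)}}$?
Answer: $\frac{98830795}{44523786} \approx 2.2197$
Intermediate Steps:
$q{\left(I,v \right)} = \frac{I}{3}$
$\frac{24233}{-9881} + \frac{42106 \cdot \frac{1}{6759}}{q{\left(d{\left(3 + 1,0 \right)},-58 \right)}} = \frac{24233}{-9881} + \frac{42106 \cdot \frac{1}{6759}}{\frac{1}{3} \left(3 + 1\right)} = 24233 \left(- \frac{1}{9881}\right) + \frac{42106 \cdot \frac{1}{6759}}{\frac{1}{3} \cdot 4} = - \frac{24233}{9881} + \frac{42106}{6759 \cdot \frac{4}{3}} = - \frac{24233}{9881} + \frac{42106}{6759} \cdot \frac{3}{4} = - \frac{24233}{9881} + \frac{21053}{4506} = \frac{98830795}{44523786}$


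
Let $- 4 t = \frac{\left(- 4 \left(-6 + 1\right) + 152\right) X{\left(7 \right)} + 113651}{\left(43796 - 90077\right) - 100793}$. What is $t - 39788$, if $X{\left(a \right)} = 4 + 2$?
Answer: $- \frac{23407006565}{588296} \approx -39788.0$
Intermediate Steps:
$X{\left(a \right)} = 6$
$t = \frac{114683}{588296}$ ($t = - \frac{\left(\left(- 4 \left(-6 + 1\right) + 152\right) 6 + 113651\right) \frac{1}{\left(43796 - 90077\right) - 100793}}{4} = - \frac{\left(\left(\left(-4\right) \left(-5\right) + 152\right) 6 + 113651\right) \frac{1}{\left(43796 - 90077\right) - 100793}}{4} = - \frac{\left(\left(20 + 152\right) 6 + 113651\right) \frac{1}{-46281 - 100793}}{4} = - \frac{\left(172 \cdot 6 + 113651\right) \frac{1}{-147074}}{4} = - \frac{\left(1032 + 113651\right) \left(- \frac{1}{147074}\right)}{4} = - \frac{114683 \left(- \frac{1}{147074}\right)}{4} = \left(- \frac{1}{4}\right) \left(- \frac{114683}{147074}\right) = \frac{114683}{588296} \approx 0.19494$)
$t - 39788 = \frac{114683}{588296} - 39788 = - \frac{23407006565}{588296}$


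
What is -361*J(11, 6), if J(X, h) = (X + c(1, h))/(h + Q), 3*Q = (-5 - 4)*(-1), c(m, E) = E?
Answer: -6137/9 ≈ -681.89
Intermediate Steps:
Q = 3 (Q = ((-5 - 4)*(-1))/3 = (-9*(-1))/3 = (⅓)*9 = 3)
J(X, h) = (X + h)/(3 + h) (J(X, h) = (X + h)/(h + 3) = (X + h)/(3 + h))
-361*J(11, 6) = -361*(11 + 6)/(3 + 6) = -361*17/9 = -6137/9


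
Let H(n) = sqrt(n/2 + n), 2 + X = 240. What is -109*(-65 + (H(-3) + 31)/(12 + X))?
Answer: 1767871/250 - 327*I*sqrt(2)/500 ≈ 7071.5 - 0.9249*I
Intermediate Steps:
X = 238 (X = -2 + 240 = 238)
H(n) = sqrt(6)*sqrt(n)/2 (H(n) = sqrt(n*(1/2) + n) = sqrt(n/2 + n) = sqrt(3*n/2) = sqrt(6)*sqrt(n)/2)
-109*(-65 + (H(-3) + 31)/(12 + X)) = -109*(-65 + (sqrt(6)*sqrt(-3)/2 + 31)/(12 + 238)) = -109*(-65 + (sqrt(6)*(I*sqrt(3))/2 + 31)/250) = -109*(-65 + (3*I*sqrt(2)/2 + 31)*(1/250)) = -109*(-65 + (31 + 3*I*sqrt(2)/2)*(1/250)) = -109*(-65 + (31/250 + 3*I*sqrt(2)/500)) = -109*(-16219/250 + 3*I*sqrt(2)/500) = 1767871/250 - 327*I*sqrt(2)/500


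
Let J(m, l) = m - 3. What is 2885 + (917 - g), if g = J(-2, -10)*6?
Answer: 3832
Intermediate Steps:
J(m, l) = -3 + m
g = -30 (g = (-3 - 2)*6 = -5*6 = -30)
2885 + (917 - g) = 2885 + (917 - 1*(-30)) = 2885 + (917 + 30) = 2885 + 947 = 3832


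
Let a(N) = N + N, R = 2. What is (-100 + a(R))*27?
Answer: -2592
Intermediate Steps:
a(N) = 2*N
(-100 + a(R))*27 = (-100 + 2*2)*27 = (-100 + 4)*27 = -96*27 = -2592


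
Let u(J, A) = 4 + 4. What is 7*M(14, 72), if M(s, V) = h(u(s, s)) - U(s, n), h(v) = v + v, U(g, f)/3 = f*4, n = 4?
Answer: -224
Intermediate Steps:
u(J, A) = 8
U(g, f) = 12*f (U(g, f) = 3*(f*4) = 3*(4*f) = 12*f)
h(v) = 2*v
M(s, V) = -32 (M(s, V) = 2*8 - 12*4 = 16 - 1*48 = 16 - 48 = -32)
7*M(14, 72) = 7*(-32) = -224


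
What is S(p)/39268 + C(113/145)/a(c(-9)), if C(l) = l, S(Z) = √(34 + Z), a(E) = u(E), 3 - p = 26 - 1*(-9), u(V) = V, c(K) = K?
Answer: -113/1305 + √2/39268 ≈ -0.086554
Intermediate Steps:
p = -32 (p = 3 - (26 - 1*(-9)) = 3 - (26 + 9) = 3 - 1*35 = 3 - 35 = -32)
a(E) = E
S(p)/39268 + C(113/145)/a(c(-9)) = √(34 - 32)/39268 + (113/145)/(-9) = √2*(1/39268) + (113*(1/145))*(-⅑) = √2/39268 + (113/145)*(-⅑) = √2/39268 - 113/1305 = -113/1305 + √2/39268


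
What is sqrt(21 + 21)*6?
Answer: 6*sqrt(42) ≈ 38.884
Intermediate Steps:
sqrt(21 + 21)*6 = sqrt(42)*6 = 6*sqrt(42)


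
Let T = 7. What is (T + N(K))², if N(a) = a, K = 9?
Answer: 256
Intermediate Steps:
(T + N(K))² = (7 + 9)² = 16² = 256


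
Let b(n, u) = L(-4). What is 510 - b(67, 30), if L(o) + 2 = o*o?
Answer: 496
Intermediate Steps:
L(o) = -2 + o**2 (L(o) = -2 + o*o = -2 + o**2)
b(n, u) = 14 (b(n, u) = -2 + (-4)**2 = -2 + 16 = 14)
510 - b(67, 30) = 510 - 1*14 = 510 - 14 = 496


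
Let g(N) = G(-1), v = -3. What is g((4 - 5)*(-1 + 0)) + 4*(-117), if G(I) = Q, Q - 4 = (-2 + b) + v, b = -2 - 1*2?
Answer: -473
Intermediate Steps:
b = -4 (b = -2 - 2 = -4)
Q = -5 (Q = 4 + ((-2 - 4) - 3) = 4 + (-6 - 3) = 4 - 9 = -5)
G(I) = -5
g(N) = -5
g((4 - 5)*(-1 + 0)) + 4*(-117) = -5 + 4*(-117) = -5 - 468 = -473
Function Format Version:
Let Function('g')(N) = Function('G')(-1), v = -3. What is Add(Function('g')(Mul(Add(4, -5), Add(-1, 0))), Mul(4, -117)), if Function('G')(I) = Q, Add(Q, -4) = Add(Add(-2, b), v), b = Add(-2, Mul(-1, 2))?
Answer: -473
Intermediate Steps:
b = -4 (b = Add(-2, -2) = -4)
Q = -5 (Q = Add(4, Add(Add(-2, -4), -3)) = Add(4, Add(-6, -3)) = Add(4, -9) = -5)
Function('G')(I) = -5
Function('g')(N) = -5
Add(Function('g')(Mul(Add(4, -5), Add(-1, 0))), Mul(4, -117)) = Add(-5, Mul(4, -117)) = Add(-5, -468) = -473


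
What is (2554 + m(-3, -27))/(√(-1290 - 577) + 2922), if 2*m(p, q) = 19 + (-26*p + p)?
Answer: 7600122/8539951 - 2601*I*√1867/8539951 ≈ 0.88995 - 0.01316*I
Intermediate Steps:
m(p, q) = 19/2 - 25*p/2 (m(p, q) = (19 + (-26*p + p))/2 = (19 - 25*p)/2 = 19/2 - 25*p/2)
(2554 + m(-3, -27))/(√(-1290 - 577) + 2922) = (2554 + (19/2 - 25/2*(-3)))/(√(-1290 - 577) + 2922) = (2554 + (19/2 + 75/2))/(√(-1867) + 2922) = (2554 + 47)/(I*√1867 + 2922) = 2601/(2922 + I*√1867)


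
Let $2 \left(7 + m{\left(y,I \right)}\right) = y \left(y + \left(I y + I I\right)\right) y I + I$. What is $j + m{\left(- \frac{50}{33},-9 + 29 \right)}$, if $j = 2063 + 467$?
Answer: $\frac{14621423}{1331} \approx 10985.0$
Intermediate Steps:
$j = 2530$
$m{\left(y,I \right)} = -7 + \frac{I}{2} + \frac{I y^{2} \left(y + I^{2} + I y\right)}{2}$ ($m{\left(y,I \right)} = -7 + \frac{y \left(y + \left(I y + I I\right)\right) y I + I}{2} = -7 + \frac{y \left(y + \left(I y + I^{2}\right)\right) y I + I}{2} = -7 + \frac{y \left(y + \left(I^{2} + I y\right)\right) y I + I}{2} = -7 + \frac{y \left(y + I^{2} + I y\right) y I + I}{2} = -7 + \frac{y^{2} \left(y + I^{2} + I y\right) I + I}{2} = -7 + \frac{I y^{2} \left(y + I^{2} + I y\right) + I}{2} = -7 + \frac{I + I y^{2} \left(y + I^{2} + I y\right)}{2} = -7 + \left(\frac{I}{2} + \frac{I y^{2} \left(y + I^{2} + I y\right)}{2}\right) = -7 + \frac{I}{2} + \frac{I y^{2} \left(y + I^{2} + I y\right)}{2}$)
$j + m{\left(- \frac{50}{33},-9 + 29 \right)} = 2530 + \left(-7 + \frac{-9 + 29}{2} + \frac{\left(-9 + 29\right) \left(- \frac{50}{33}\right)^{3}}{2} + \frac{\left(-9 + 29\right)^{2} \left(- \frac{50}{33}\right)^{3}}{2} + \frac{\left(-9 + 29\right)^{3} \left(- \frac{50}{33}\right)^{2}}{2}\right) = 2530 + \left(-7 + \frac{1}{2} \cdot 20 + \frac{1}{2} \cdot 20 \left(\left(-50\right) \frac{1}{33}\right)^{3} + \frac{20^{2} \left(\left(-50\right) \frac{1}{33}\right)^{3}}{2} + \frac{20^{3} \left(\left(-50\right) \frac{1}{33}\right)^{2}}{2}\right) = 2530 + \left(-7 + 10 + \frac{1}{2} \cdot 20 \left(- \frac{50}{33}\right)^{3} + \frac{1}{2} \cdot 400 \left(- \frac{50}{33}\right)^{3} + \frac{1}{2} \cdot 8000 \left(- \frac{50}{33}\right)^{2}\right) = 2530 + \left(-7 + 10 + \frac{1}{2} \cdot 20 \left(- \frac{125000}{35937}\right) + \frac{1}{2} \cdot 400 \left(- \frac{125000}{35937}\right) + \frac{1}{2} \cdot 8000 \cdot \frac{2500}{1089}\right) = 2530 - - \frac{11253993}{1331} = 2530 + \frac{11253993}{1331} = \frac{14621423}{1331}$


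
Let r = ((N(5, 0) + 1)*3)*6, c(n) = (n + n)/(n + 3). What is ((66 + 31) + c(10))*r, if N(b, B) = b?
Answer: 138348/13 ≈ 10642.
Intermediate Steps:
c(n) = 2*n/(3 + n) (c(n) = (2*n)/(3 + n) = 2*n/(3 + n))
r = 108 (r = ((5 + 1)*3)*6 = (6*3)*6 = 18*6 = 108)
((66 + 31) + c(10))*r = ((66 + 31) + 2*10/(3 + 10))*108 = (97 + 2*10/13)*108 = (97 + 2*10*(1/13))*108 = (97 + 20/13)*108 = (1281/13)*108 = 138348/13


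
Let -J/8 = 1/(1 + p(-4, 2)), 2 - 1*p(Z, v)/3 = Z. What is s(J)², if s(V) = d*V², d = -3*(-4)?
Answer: 589824/130321 ≈ 4.5259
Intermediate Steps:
p(Z, v) = 6 - 3*Z
J = -8/19 (J = -8/(1 + (6 - 3*(-4))) = -8/(1 + (6 + 12)) = -8/(1 + 18) = -8/19 ≈ -0.42105)
d = 12
s(V) = 12*V²
s(J)² = (12*(-8/19)²)² = (12*(64/361))² = (768/361)² = 589824/130321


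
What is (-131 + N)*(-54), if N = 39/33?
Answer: 77112/11 ≈ 7010.2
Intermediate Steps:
N = 13/11 (N = 39*(1/33) = 13/11 ≈ 1.1818)
(-131 + N)*(-54) = (-131 + 13/11)*(-54) = -1428/11*(-54) = 77112/11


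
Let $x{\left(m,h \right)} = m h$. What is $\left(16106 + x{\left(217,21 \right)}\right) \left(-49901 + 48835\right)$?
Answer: $-22026758$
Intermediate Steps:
$x{\left(m,h \right)} = h m$
$\left(16106 + x{\left(217,21 \right)}\right) \left(-49901 + 48835\right) = \left(16106 + 21 \cdot 217\right) \left(-49901 + 48835\right) = \left(16106 + 4557\right) \left(-1066\right) = 20663 \left(-1066\right) = -22026758$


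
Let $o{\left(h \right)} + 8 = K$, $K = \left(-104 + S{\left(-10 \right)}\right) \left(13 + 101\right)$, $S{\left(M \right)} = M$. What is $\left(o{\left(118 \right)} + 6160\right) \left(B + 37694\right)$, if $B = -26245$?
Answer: $-78356956$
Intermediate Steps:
$K = -12996$ ($K = \left(-104 - 10\right) \left(13 + 101\right) = \left(-114\right) 114 = -12996$)
$o{\left(h \right)} = -13004$ ($o{\left(h \right)} = -8 - 12996 = -13004$)
$\left(o{\left(118 \right)} + 6160\right) \left(B + 37694\right) = \left(-13004 + 6160\right) \left(-26245 + 37694\right) = \left(-6844\right) 11449 = -78356956$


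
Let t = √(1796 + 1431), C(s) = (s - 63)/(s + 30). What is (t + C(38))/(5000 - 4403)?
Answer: -25/40596 + √3227/597 ≈ 0.094538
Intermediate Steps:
C(s) = (-63 + s)/(30 + s)
t = √3227 ≈ 56.807
(t + C(38))/(5000 - 4403) = (√3227 + (-63 + 38)/(30 + 38))/(5000 - 4403) = (√3227 - 25/68)/597 = (√3227 + (1/68)*(-25))*(1/597) = (√3227 - 25/68)*(1/597) = (-25/68 + √3227)*(1/597) = -25/40596 + √3227/597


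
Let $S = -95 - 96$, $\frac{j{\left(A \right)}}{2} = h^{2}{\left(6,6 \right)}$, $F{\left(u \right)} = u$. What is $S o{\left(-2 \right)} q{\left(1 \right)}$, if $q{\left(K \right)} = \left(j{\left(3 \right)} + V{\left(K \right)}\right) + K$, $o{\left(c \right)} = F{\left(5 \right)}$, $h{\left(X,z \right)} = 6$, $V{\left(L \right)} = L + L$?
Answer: $-71625$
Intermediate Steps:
$V{\left(L \right)} = 2 L$
$j{\left(A \right)} = 72$ ($j{\left(A \right)} = 2 \cdot 6^{2} = 2 \cdot 36 = 72$)
$o{\left(c \right)} = 5$
$q{\left(K \right)} = 72 + 3 K$ ($q{\left(K \right)} = \left(72 + 2 K\right) + K = 72 + 3 K$)
$S = -191$ ($S = -95 - 96 = -191$)
$S o{\left(-2 \right)} q{\left(1 \right)} = \left(-191\right) 5 \left(72 + 3 \cdot 1\right) = - 955 \left(72 + 3\right) = \left(-955\right) 75 = -71625$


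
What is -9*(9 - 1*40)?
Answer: 279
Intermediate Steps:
-9*(9 - 1*40) = -9*(9 - 40) = -9*(-31) = -1*(-279) = 279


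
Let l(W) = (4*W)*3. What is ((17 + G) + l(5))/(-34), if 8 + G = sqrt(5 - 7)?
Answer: -69/34 - I*sqrt(2)/34 ≈ -2.0294 - 0.041595*I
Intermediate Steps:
G = -8 + I*sqrt(2) (G = -8 + sqrt(5 - 7) = -8 + sqrt(-2) = -8 + I*sqrt(2) ≈ -8.0 + 1.4142*I)
l(W) = 12*W
((17 + G) + l(5))/(-34) = ((17 + (-8 + I*sqrt(2))) + 12*5)/(-34) = ((9 + I*sqrt(2)) + 60)*(-1/34) = (69 + I*sqrt(2))*(-1/34) = -69/34 - I*sqrt(2)/34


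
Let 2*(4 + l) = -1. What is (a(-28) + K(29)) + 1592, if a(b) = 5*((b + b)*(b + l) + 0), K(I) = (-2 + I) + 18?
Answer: 10737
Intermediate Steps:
l = -9/2 (l = -4 + (1/2)*(-1) = -4 - 1/2 = -9/2 ≈ -4.5000)
K(I) = 16 + I
a(b) = 10*b*(-9/2 + b) (a(b) = 5*((b + b)*(b - 9/2) + 0) = 5*((2*b)*(-9/2 + b) + 0) = 5*(2*b*(-9/2 + b) + 0) = 5*(2*b*(-9/2 + b)) = 10*b*(-9/2 + b))
(a(-28) + K(29)) + 1592 = (5*(-28)*(-9 + 2*(-28)) + (16 + 29)) + 1592 = (5*(-28)*(-9 - 56) + 45) + 1592 = (5*(-28)*(-65) + 45) + 1592 = (9100 + 45) + 1592 = 9145 + 1592 = 10737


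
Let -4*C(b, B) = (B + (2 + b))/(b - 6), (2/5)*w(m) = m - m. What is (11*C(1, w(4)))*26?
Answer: 429/10 ≈ 42.900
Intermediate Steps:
w(m) = 0 (w(m) = 5*(m - m)/2 = (5/2)*0 = 0)
C(b, B) = -(2 + B + b)/(4*(-6 + b)) (C(b, B) = -(B + (2 + b))/(4*(b - 6)) = -(2 + B + b)/(4*(-6 + b)))
(11*C(1, w(4)))*26 = (11*((-2 - 1*0 - 1*1)/(4*(-6 + 1))))*26 = (11*((¼)*(-2 + 0 - 1)/(-5)))*26 = (11*((¼)*(-⅕)*(-3)))*26 = (11*(3/20))*26 = (33/20)*26 = 429/10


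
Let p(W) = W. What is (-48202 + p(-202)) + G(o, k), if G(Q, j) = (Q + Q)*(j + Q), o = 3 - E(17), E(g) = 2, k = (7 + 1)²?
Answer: -48274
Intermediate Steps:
k = 64 (k = 8² = 64)
o = 1 (o = 3 - 1*2 = 3 - 2 = 1)
G(Q, j) = 2*Q*(Q + j) (G(Q, j) = (2*Q)*(Q + j) = 2*Q*(Q + j))
(-48202 + p(-202)) + G(o, k) = (-48202 - 202) + 2*1*(1 + 64) = -48404 + 2*1*65 = -48404 + 130 = -48274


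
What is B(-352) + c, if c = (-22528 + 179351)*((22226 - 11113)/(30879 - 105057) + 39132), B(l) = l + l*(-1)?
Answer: 455213632269209/74178 ≈ 6.1368e+9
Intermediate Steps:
B(l) = 0 (B(l) = l - l = 0)
c = 455213632269209/74178 (c = 156823*(11113/(-74178) + 39132) = 156823*(11113*(-1/74178) + 39132) = 156823*(-11113/74178 + 39132) = 156823*(2902722383/74178) = 455213632269209/74178 ≈ 6.1368e+9)
B(-352) + c = 0 + 455213632269209/74178 = 455213632269209/74178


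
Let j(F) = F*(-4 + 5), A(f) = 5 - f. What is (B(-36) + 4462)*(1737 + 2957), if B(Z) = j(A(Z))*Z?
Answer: 14016284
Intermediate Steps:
j(F) = F (j(F) = F*1 = F)
B(Z) = Z*(5 - Z) (B(Z) = (5 - Z)*Z = Z*(5 - Z))
(B(-36) + 4462)*(1737 + 2957) = (-36*(5 - 1*(-36)) + 4462)*(1737 + 2957) = (-36*(5 + 36) + 4462)*4694 = (-36*41 + 4462)*4694 = (-1476 + 4462)*4694 = 2986*4694 = 14016284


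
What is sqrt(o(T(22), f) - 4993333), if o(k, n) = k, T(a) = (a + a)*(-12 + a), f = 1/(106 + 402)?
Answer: I*sqrt(4992893) ≈ 2234.5*I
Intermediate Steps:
f = 1/508 ≈ 0.0019685
T(a) = 2*a*(-12 + a) (T(a) = (2*a)*(-12 + a) = 2*a*(-12 + a))
sqrt(o(T(22), f) - 4993333) = sqrt(2*22*(-12 + 22) - 4993333) = sqrt(2*22*10 - 4993333) = sqrt(440 - 4993333) = sqrt(-4992893) = I*sqrt(4992893)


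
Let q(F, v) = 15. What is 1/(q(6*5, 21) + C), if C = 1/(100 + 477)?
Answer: 577/8656 ≈ 0.066659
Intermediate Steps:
C = 1/577 ≈ 0.0017331
1/(q(6*5, 21) + C) = 1/(15 + 1/577) = 1/(8656/577) = 577/8656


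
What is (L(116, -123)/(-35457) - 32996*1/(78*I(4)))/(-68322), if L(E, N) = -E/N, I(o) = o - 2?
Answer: 11991878021/3873566553246 ≈ 0.0030958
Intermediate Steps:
I(o) = -2 + o
L(E, N) = -E/N
(L(116, -123)/(-35457) - 32996*1/(78*I(4)))/(-68322) = (-1*116/(-123)/(-35457) - 32996*1/(78*(-2 + 4)))/(-68322) = (-1*116*(-1/123)*(-1/35457) - 32996/(78*2))*(-1/68322) = ((116/123)*(-1/35457) - 32996/156)*(-1/68322) = (-116/4361211 - 32996*1/156)*(-1/68322) = (-116/4361211 - 8249/39)*(-1/68322) = -11991878021/56695743*(-1/68322) = 11991878021/3873566553246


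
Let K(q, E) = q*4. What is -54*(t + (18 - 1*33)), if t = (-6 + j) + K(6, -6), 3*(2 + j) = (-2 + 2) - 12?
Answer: 162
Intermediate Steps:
K(q, E) = 4*q
j = -6 (j = -2 + ((-2 + 2) - 12)/3 = -2 + (0 - 12)/3 = -2 + (⅓)*(-12) = -2 - 4 = -6)
t = 12 (t = (-6 - 6) + 4*6 = -12 + 24 = 12)
-54*(t + (18 - 1*33)) = -54*(12 + (18 - 1*33)) = -54*(12 + (18 - 33)) = -54*(12 - 15) = -54*(-3) = 162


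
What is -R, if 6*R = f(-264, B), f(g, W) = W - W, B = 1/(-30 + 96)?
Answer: 0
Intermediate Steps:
B = 1/66 ≈ 0.015152
f(g, W) = 0
R = 0 (R = (⅙)*0 = 0)
-R = -1*0 = 0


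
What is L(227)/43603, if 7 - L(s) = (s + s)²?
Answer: -206109/43603 ≈ -4.7269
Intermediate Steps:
L(s) = 7 - 4*s² (L(s) = 7 - (s + s)² = 7 - (2*s)² = 7 - 4*s²)
L(227)/43603 = (7 - 4*227²)/43603 = (7 - 4*51529)*(1/43603) = (7 - 206116)*(1/43603) = -206109*1/43603 = -206109/43603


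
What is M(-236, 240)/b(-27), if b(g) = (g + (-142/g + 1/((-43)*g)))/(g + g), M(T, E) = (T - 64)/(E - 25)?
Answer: -2187/631 ≈ -3.4659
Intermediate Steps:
M(T, E) = (-64 + T)/(-25 + E)
b(g) = (g - 6107/(43*g))/(2*g) (b(g) = (g + (-142/g - 1/(43*g)))/((2*g)) = (g - 6107/(43*g))*(1/(2*g)) = (g - 6107/(43*g))/(2*g))
M(-236, 240)/b(-27) = ((-64 - 236)/(-25 + 240))/(1/2 - 6107/86/(-27)**2) = (-300/215)/(1/2 - 6107/86*1/729) = ((1/215)*(-300))/(1/2 - 6107/62694) = -60/(43*12620/31347) = -60/43*31347/12620 = -2187/631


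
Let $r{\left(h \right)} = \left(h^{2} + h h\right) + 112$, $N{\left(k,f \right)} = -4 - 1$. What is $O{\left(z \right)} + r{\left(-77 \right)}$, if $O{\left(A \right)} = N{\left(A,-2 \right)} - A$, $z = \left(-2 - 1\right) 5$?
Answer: $11980$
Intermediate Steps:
$z = -15$ ($z = \left(-3\right) 5 = -15$)
$N{\left(k,f \right)} = -5$ ($N{\left(k,f \right)} = -4 - 1 = -5$)
$O{\left(A \right)} = -5 - A$
$r{\left(h \right)} = 112 + 2 h^{2}$ ($r{\left(h \right)} = \left(h^{2} + h^{2}\right) + 112 = 2 h^{2} + 112 = 112 + 2 h^{2}$)
$O{\left(z \right)} + r{\left(-77 \right)} = \left(-5 - -15\right) + \left(112 + 2 \left(-77\right)^{2}\right) = \left(-5 + 15\right) + \left(112 + 2 \cdot 5929\right) = 10 + \left(112 + 11858\right) = 10 + 11970 = 11980$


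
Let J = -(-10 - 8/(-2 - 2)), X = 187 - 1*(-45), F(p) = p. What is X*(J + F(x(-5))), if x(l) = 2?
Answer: 2320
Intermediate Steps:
X = 232 (X = 187 + 45 = 232)
J = 8 (J = -(-10 - 8/(-4)) = -(-10 - 8*(-¼)) = -(-10 + 2) = -1*(-8) = 8)
X*(J + F(x(-5))) = 232*(8 + 2) = 232*10 = 2320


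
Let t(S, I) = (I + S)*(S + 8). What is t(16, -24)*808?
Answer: -155136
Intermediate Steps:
t(S, I) = (8 + S)*(I + S) (t(S, I) = (I + S)*(8 + S) = (8 + S)*(I + S))
t(16, -24)*808 = (16**2 + 8*(-24) + 8*16 - 24*16)*808 = (256 - 192 + 128 - 384)*808 = -192*808 = -155136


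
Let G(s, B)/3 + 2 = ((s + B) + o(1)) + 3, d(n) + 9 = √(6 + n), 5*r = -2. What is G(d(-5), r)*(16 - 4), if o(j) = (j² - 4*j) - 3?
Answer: -2412/5 ≈ -482.40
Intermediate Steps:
r = -⅖ (r = (⅕)*(-2) = -⅖ ≈ -0.40000)
o(j) = -3 + j² - 4*j
d(n) = -9 + √(6 + n)
G(s, B) = -15 + 3*B + 3*s (G(s, B) = -6 + 3*(((s + B) + (-3 + 1² - 4*1)) + 3) = -6 + 3*(((B + s) + (-3 + 1 - 4)) + 3) = -6 + 3*(((B + s) - 6) + 3) = -6 + 3*((-6 + B + s) + 3) = -6 + 3*(-3 + B + s) = -6 + (-9 + 3*B + 3*s) = -15 + 3*B + 3*s)
G(d(-5), r)*(16 - 4) = (-15 + 3*(-⅖) + 3*(-9 + √(6 - 5)))*(16 - 4) = (-15 - 6/5 + 3*(-9 + √1))*12 = (-15 - 6/5 + 3*(-9 + 1))*12 = (-15 - 6/5 + 3*(-8))*12 = (-15 - 6/5 - 24)*12 = -201/5*12 = -2412/5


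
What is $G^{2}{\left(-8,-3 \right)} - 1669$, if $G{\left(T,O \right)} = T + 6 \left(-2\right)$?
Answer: $-1269$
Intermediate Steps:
$G{\left(T,O \right)} = -12 + T$ ($G{\left(T,O \right)} = T - 12 = -12 + T$)
$G^{2}{\left(-8,-3 \right)} - 1669 = \left(-12 - 8\right)^{2} - 1669 = \left(-20\right)^{2} - 1669 = 400 - 1669 = -1269$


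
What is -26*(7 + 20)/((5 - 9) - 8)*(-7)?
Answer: -819/2 ≈ -409.50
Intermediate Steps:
-26*(7 + 20)/((5 - 9) - 8)*(-7) = -702/(-4 - 8)*(-7) = -702/(-12)*(-7) = -702*(-1)/12*(-7) = -26*(-9/4)*(-7) = (117/2)*(-7) = -819/2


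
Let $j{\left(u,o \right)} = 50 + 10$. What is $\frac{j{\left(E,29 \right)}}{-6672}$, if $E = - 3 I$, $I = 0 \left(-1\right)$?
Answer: $- \frac{5}{556} \approx -0.0089928$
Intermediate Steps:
$I = 0$
$E = 0$ ($E = \left(-3\right) 0 = 0$)
$j{\left(u,o \right)} = 60$
$\frac{j{\left(E,29 \right)}}{-6672} = \frac{60}{-6672} = 60 \left(- \frac{1}{6672}\right) = - \frac{5}{556}$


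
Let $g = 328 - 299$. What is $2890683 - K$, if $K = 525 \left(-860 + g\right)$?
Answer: $3326958$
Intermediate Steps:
$g = 29$ ($g = 328 - 299 = 29$)
$K = -436275$ ($K = 525 \left(-860 + 29\right) = 525 \left(-831\right) = -436275$)
$2890683 - K = 2890683 - -436275 = 2890683 + 436275 = 3326958$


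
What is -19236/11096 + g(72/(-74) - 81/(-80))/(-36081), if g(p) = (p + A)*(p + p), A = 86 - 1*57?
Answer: -2222678262793/1282071785600 ≈ -1.7337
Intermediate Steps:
A = 29 (A = 86 - 57 = 29)
g(p) = 2*p*(29 + p) (g(p) = (p + 29)*(p + p) = (29 + p)*(2*p) = 2*p*(29 + p))
-19236/11096 + g(72/(-74) - 81/(-80))/(-36081) = -19236/11096 + (2*(72/(-74) - 81/(-80))*(29 + (72/(-74) - 81/(-80))))/(-36081) = -19236*1/11096 + (2*(72*(-1/74) - 81*(-1/80))*(29 + (72*(-1/74) - 81*(-1/80))))*(-1/36081) = -4809/2774 + (2*(-36/37 + 81/80)*(29 + (-36/37 + 81/80)))*(-1/36081) = -4809/2774 + (2*(117/2960)*(29 + 117/2960))*(-1/36081) = -4809/2774 + (2*(117/2960)*(85957/2960))*(-1/36081) = -4809/2774 + (10056969/4380800)*(-1/36081) = -4809/2774 - 1117441/17562627200 = -2222678262793/1282071785600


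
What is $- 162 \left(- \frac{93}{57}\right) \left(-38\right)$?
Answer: $-10044$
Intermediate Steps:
$- 162 \left(- \frac{93}{57}\right) \left(-38\right) = - 162 \left(\left(-93\right) \frac{1}{57}\right) \left(-38\right) = \left(-162\right) \left(- \frac{31}{19}\right) \left(-38\right) = \frac{5022}{19} \left(-38\right) = -10044$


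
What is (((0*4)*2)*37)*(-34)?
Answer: 0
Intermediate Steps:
(((0*4)*2)*37)*(-34) = ((0*2)*37)*(-34) = (0*37)*(-34) = 0*(-34) = 0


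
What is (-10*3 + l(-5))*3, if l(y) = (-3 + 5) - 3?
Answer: -93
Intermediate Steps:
l(y) = -1 (l(y) = 2 - 3 = -1)
(-10*3 + l(-5))*3 = (-10*3 - 1)*3 = (-30 - 1)*3 = -31*3 = -93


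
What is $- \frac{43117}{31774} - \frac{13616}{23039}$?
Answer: $- \frac{1426007347}{732041186} \approx -1.948$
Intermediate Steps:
$- \frac{43117}{31774} - \frac{13616}{23039} = - \frac{1426007347}{732041186}$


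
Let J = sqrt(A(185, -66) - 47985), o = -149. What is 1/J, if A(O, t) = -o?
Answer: -I*sqrt(11959)/23918 ≈ -0.0045722*I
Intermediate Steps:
A(O, t) = 149 (A(O, t) = -1*(-149) = 149)
J = 2*I*sqrt(11959) (J = sqrt(149 - 47985) = sqrt(-47836) = 2*I*sqrt(11959) ≈ 218.71*I)
1/J = 1/(2*I*sqrt(11959)) = -I*sqrt(11959)/23918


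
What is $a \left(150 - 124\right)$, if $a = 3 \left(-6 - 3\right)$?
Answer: $-702$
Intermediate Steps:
$a = -27$ ($a = 3 \left(-9\right) = -27$)
$a \left(150 - 124\right) = - 27 \left(150 - 124\right) = \left(-27\right) 26 = -702$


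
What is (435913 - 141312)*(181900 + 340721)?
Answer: 153964669221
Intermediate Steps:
(435913 - 141312)*(181900 + 340721) = 294601*522621 = 153964669221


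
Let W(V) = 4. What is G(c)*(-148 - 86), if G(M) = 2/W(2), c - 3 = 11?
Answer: -117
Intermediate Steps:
c = 14 (c = 3 + 11 = 14)
G(M) = 1/2 (G(M) = 2/4 = 2*(1/4) = 1/2)
G(c)*(-148 - 86) = (-148 - 86)/2 = (1/2)*(-234) = -117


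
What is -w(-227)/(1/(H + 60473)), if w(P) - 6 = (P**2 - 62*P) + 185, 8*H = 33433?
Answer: -17014887649/4 ≈ -4.2537e+9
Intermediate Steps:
H = 33433/8 (H = (1/8)*33433 = 33433/8 ≈ 4179.1)
w(P) = 191 + P**2 - 62*P (w(P) = 6 + ((P**2 - 62*P) + 185) = 6 + (185 + P**2 - 62*P) = 191 + P**2 - 62*P)
-w(-227)/(1/(H + 60473)) = -(191 + (-227)**2 - 62*(-227))/(1/(33433/8 + 60473)) = -(191 + 51529 + 14074)/(1/(517217/8)) = -65794/8/517217 = -65794*517217/8 = -1*17014887649/4 = -17014887649/4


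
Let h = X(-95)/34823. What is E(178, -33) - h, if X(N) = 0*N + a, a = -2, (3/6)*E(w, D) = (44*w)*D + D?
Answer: -18002724892/34823 ≈ -5.1698e+5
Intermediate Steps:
E(w, D) = 2*D + 88*D*w (E(w, D) = 2*((44*w)*D + D) = 2*(44*D*w + D) = 2*(D + 44*D*w) = 2*D + 88*D*w)
X(N) = -2 (X(N) = 0*N - 2 = 0 - 2 = -2)
h = -2/34823 ≈ -5.7433e-5
E(178, -33) - h = 2*(-33)*(1 + 44*178) - 1*(-2/34823) = 2*(-33)*(1 + 7832) + 2/34823 = 2*(-33)*7833 + 2/34823 = -516978 + 2/34823 = -18002724892/34823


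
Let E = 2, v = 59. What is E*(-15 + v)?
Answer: 88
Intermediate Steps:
E*(-15 + v) = 2*(-15 + 59) = 2*44 = 88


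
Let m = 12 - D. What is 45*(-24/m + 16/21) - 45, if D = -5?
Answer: -8835/119 ≈ -74.244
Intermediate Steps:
m = 17 (m = 12 - 1*(-5) = 12 + 5 = 17)
45*(-24/m + 16/21) - 45 = 45*(-24/17 + 16/21) - 45 = 45*(-232/357) - 45 = -3480/119 - 45 = -8835/119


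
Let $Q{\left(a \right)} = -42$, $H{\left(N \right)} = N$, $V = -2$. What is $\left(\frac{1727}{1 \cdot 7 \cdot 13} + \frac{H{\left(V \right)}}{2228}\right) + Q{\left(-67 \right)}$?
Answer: $- \frac{2333921}{101374} \approx -23.023$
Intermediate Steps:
$\left(\frac{1727}{1 \cdot 7 \cdot 13} + \frac{H{\left(V \right)}}{2228}\right) + Q{\left(-67 \right)} = \left(\frac{1727}{1 \cdot 7 \cdot 13} - \frac{2}{2228}\right) - 42 = \left(\frac{1727}{7 \cdot 13} - \frac{1}{1114}\right) - 42 = \left(\frac{1727}{91} - \frac{1}{1114}\right) - 42 = \frac{1923787}{101374} - 42 = - \frac{2333921}{101374}$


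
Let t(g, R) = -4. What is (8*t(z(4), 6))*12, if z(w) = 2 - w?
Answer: -384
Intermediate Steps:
(8*t(z(4), 6))*12 = (8*(-4))*12 = -32*12 = -384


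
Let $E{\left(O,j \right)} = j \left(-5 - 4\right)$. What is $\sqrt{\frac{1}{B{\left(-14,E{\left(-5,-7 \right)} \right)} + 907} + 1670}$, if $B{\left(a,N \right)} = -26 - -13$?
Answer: $\frac{7 \sqrt{27239286}}{894} \approx 40.866$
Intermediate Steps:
$E{\left(O,j \right)} = - 9 j$ ($E{\left(O,j \right)} = j \left(-9\right) = - 9 j$)
$B{\left(a,N \right)} = -13$ ($B{\left(a,N \right)} = -26 + 13 = -13$)
$\sqrt{\frac{1}{B{\left(-14,E{\left(-5,-7 \right)} \right)} + 907} + 1670} = \sqrt{\frac{1}{-13 + 907} + 1670} = \sqrt{\frac{1}{894} + 1670} = \sqrt{\frac{1492981}{894}} = \frac{7 \sqrt{27239286}}{894}$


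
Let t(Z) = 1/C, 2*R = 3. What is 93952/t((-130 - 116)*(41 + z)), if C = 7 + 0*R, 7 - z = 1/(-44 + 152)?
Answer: 657664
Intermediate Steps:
R = 3/2 (R = (½)*3 = 3/2 ≈ 1.5000)
z = 755/108 (z = 7 - 1/(-44 + 152) = 7 - 1/108 = 755/108 ≈ 6.9907)
C = 7 (C = 7 + 0*(3/2) = 7 + 0 = 7)
t(Z) = ⅐ (t(Z) = 1/7 = ⅐)
93952/t((-130 - 116)*(41 + z)) = 93952/(⅐) = 93952*7 = 657664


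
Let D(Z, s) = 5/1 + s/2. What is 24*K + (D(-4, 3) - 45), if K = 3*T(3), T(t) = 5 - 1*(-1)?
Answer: 787/2 ≈ 393.50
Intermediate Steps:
D(Z, s) = 5 + s/2 (D(Z, s) = 5*1 + s*(½) = 5 + s/2)
T(t) = 6 (T(t) = 5 + 1 = 6)
K = 18 (K = 3*6 = 18)
24*K + (D(-4, 3) - 45) = 24*18 + ((5 + (½)*3) - 45) = 432 + ((5 + 3/2) - 45) = 432 + (13/2 - 45) = 432 - 77/2 = 787/2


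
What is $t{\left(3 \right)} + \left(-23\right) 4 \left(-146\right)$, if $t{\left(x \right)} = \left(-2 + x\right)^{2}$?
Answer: $13433$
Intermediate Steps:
$t{\left(3 \right)} + \left(-23\right) 4 \left(-146\right) = \left(-2 + 3\right)^{2} + \left(-23\right) 4 \left(-146\right) = 1^{2} - -13432 = 1 + 13432 = 13433$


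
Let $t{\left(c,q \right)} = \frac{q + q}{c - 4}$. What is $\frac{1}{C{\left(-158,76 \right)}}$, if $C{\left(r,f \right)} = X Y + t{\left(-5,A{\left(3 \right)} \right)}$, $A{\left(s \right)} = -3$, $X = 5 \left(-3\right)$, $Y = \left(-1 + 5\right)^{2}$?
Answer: $- \frac{3}{718} \approx -0.0041783$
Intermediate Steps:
$Y = 16$ ($Y = 4^{2} = 16$)
$X = -15$
$t{\left(c,q \right)} = \frac{2 q}{-4 + c}$
$C{\left(r,f \right)} = - \frac{718}{3}$ ($C{\left(r,f \right)} = \left(-15\right) 16 + 2 \left(-3\right) \frac{1}{-4 - 5} = -240 + 2 \left(-3\right) \frac{1}{-9} = -240 + 2 \left(-3\right) \left(- \frac{1}{9}\right) = -240 + \frac{2}{3} = - \frac{718}{3}$)
$\frac{1}{C{\left(-158,76 \right)}} = \frac{1}{- \frac{718}{3}} = - \frac{3}{718}$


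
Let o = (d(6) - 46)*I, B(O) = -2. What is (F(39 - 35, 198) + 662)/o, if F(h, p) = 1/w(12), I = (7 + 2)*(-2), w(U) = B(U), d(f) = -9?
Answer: 147/220 ≈ 0.66818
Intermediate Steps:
w(U) = -2
I = -18 (I = 9*(-2) = -18)
F(h, p) = -½ (F(h, p) = 1/(-2) = -½)
o = 990 (o = (-9 - 46)*(-18) = -55*(-18) = 990)
(F(39 - 35, 198) + 662)/o = (-½ + 662)/990 = (1323/2)*(1/990) = 147/220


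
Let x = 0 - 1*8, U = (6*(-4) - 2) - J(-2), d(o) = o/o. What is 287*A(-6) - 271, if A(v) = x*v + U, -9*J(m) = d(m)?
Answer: 54674/9 ≈ 6074.9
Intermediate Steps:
d(o) = 1
J(m) = -1/9 (J(m) = -1/9*1 = -1/9)
U = -233/9 (U = (6*(-4) - 2) - 1*(-1/9) = (-24 - 2) + 1/9 = -26 + 1/9 = -233/9 ≈ -25.889)
x = -8 (x = 0 - 8 = -8)
A(v) = -233/9 - 8*v (A(v) = -8*v - 233/9 = -233/9 - 8*v)
287*A(-6) - 271 = 287*(-233/9 - 8*(-6)) - 271 = 287*(-233/9 + 48) - 271 = 287*(199/9) - 271 = 57113/9 - 271 = 54674/9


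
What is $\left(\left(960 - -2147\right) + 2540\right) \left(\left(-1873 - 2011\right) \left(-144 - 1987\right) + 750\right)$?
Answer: $46743347438$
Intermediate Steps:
$\left(\left(960 - -2147\right) + 2540\right) \left(\left(-1873 - 2011\right) \left(-144 - 1987\right) + 750\right) = \left(\left(960 + 2147\right) + 2540\right) \left(\left(-3884\right) \left(-2131\right) + 750\right) = \left(3107 + 2540\right) \left(8276804 + 750\right) = 5647 \cdot 8277554 = 46743347438$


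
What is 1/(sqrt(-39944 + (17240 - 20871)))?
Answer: -I*sqrt(1743)/8715 ≈ -0.0047905*I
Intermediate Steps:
1/(sqrt(-39944 + (17240 - 20871))) = 1/(sqrt(-39944 - 3631)) = 1/(sqrt(-43575)) = 1/(5*I*sqrt(1743)) = -I*sqrt(1743)/8715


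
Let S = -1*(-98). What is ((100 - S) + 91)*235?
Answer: 21855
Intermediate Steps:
S = 98
((100 - S) + 91)*235 = ((100 - 1*98) + 91)*235 = ((100 - 98) + 91)*235 = (2 + 91)*235 = 93*235 = 21855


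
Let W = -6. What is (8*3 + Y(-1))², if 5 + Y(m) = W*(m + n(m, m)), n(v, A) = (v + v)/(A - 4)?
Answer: 12769/25 ≈ 510.76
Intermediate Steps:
n(v, A) = 2*v/(-4 + A) (n(v, A) = (2*v)/(-4 + A) = 2*v/(-4 + A))
Y(m) = -5 - 6*m - 12*m/(-4 + m) (Y(m) = -5 - 6*(m + 2*m/(-4 + m)) = -5 + (-6*m - 12*m/(-4 + m)) = -5 - 6*m - 12*m/(-4 + m))
(8*3 + Y(-1))² = (8*3 + (20 - 6*(-1)² + 7*(-1))/(-4 - 1))² = (24 + (20 - 6*1 - 7)/(-5))² = (24 - (20 - 6 - 7)/5)² = (24 - ⅕*7)² = (24 - 7/5)² = (113/5)² = 12769/25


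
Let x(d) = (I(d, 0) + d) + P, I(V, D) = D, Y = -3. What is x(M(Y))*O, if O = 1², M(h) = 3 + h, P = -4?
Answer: -4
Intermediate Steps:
x(d) = -4 + d (x(d) = (0 + d) - 4 = d - 4 = -4 + d)
O = 1
x(M(Y))*O = (-4 + (3 - 3))*1 = (-4 + 0)*1 = -4*1 = -4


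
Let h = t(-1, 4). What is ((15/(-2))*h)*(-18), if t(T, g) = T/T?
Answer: 135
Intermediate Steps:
t(T, g) = 1
h = 1
((15/(-2))*h)*(-18) = ((15/(-2))*1)*(-18) = ((15*(-1/2))*1)*(-18) = -15/2*1*(-18) = -15/2*(-18) = 135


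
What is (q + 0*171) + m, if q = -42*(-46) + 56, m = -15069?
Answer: -13081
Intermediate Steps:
q = 1988 (q = 1932 + 56 = 1988)
(q + 0*171) + m = (1988 + 0*171) - 15069 = (1988 + 0) - 15069 = 1988 - 15069 = -13081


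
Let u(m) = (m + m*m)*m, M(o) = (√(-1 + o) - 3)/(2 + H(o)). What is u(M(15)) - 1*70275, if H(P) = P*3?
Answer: -7296160397/103823 - 241*√14/103823 ≈ -70275.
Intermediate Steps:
H(P) = 3*P
M(o) = (-3 + √(-1 + o))/(2 + 3*o) (M(o) = (√(-1 + o) - 3)/(2 + 3*o) = (-3 + √(-1 + o))/(2 + 3*o))
u(m) = m*(m + m²) (u(m) = (m + m²)*m = m*(m + m²))
u(M(15)) - 1*70275 = ((-3 + √(-1 + 15))/(2 + 3*15))²*(1 + (-3 + √(-1 + 15))/(2 + 3*15)) - 1*70275 = ((-3 + √14)/(2 + 45))²*(1 + (-3 + √14)/(2 + 45)) - 70275 = ((-3 + √14)/47)²*(1 + (-3 + √14)/47) - 70275 = (-3/47 + √14/47)²*(1 + (-3/47 + √14/47)) - 70275 = (-3/47 + √14/47)²*(44/47 + √14/47) - 70275 = -70275 + (-3/47 + √14/47)²*(44/47 + √14/47)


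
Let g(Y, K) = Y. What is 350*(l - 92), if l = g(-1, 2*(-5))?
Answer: -32550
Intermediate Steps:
l = -1
350*(l - 92) = 350*(-1 - 92) = 350*(-93) = -32550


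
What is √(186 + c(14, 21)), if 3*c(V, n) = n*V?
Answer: 2*√71 ≈ 16.852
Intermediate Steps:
c(V, n) = V*n/3 (c(V, n) = (n*V)/3 = (V*n)/3 = V*n/3)
√(186 + c(14, 21)) = √(186 + (⅓)*14*21) = √(186 + 98) = √284 = 2*√71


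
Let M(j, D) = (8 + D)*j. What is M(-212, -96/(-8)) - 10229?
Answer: -14469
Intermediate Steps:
M(j, D) = j*(8 + D)
M(-212, -96/(-8)) - 10229 = -212*(8 - 96/(-8)) - 10229 = -212*(8 - 96*(-⅛)) - 10229 = -212*(8 + 12) - 10229 = -212*20 - 10229 = -4240 - 10229 = -14469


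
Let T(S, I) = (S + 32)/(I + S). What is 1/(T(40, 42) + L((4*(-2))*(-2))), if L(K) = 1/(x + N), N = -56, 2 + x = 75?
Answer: 697/653 ≈ 1.0674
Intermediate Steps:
x = 73 (x = -2 + 75 = 73)
T(S, I) = (32 + S)/(I + S)
L(K) = 1/17 (L(K) = 1/(73 - 56) = 1/17)
1/(T(40, 42) + L((4*(-2))*(-2))) = 1/((32 + 40)/(42 + 40) + 1/17) = 1/(72/82 + 1/17) = 1/((1/82)*72 + 1/17) = 1/(36/41 + 1/17) = 1/(653/697) = 697/653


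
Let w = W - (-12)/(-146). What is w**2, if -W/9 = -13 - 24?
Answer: 590635809/5329 ≈ 1.1083e+5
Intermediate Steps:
W = 333 (W = -9*(-13 - 24) = -9*(-37) = 333)
w = 24303/73 (w = 333 - (-12)/(-146) = 333 - (-12)*(-1)/146 = 333 - 1*6/73 = 333 - 6/73 = 24303/73 ≈ 332.92)
w**2 = (24303/73)**2 = 590635809/5329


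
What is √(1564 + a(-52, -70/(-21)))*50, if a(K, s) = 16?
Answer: 100*√395 ≈ 1987.5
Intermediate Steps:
√(1564 + a(-52, -70/(-21)))*50 = √(1564 + 16)*50 = √1580*50 = (2*√395)*50 = 100*√395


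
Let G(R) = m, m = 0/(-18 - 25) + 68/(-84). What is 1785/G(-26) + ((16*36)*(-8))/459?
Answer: -112967/51 ≈ -2215.0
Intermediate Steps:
m = -17/21 (m = 0/(-43) + 68*(-1/84) = 0*(-1/43) - 17/21 = 0 - 17/21 = -17/21 ≈ -0.80952)
G(R) = -17/21
1785/G(-26) + ((16*36)*(-8))/459 = 1785/(-17/21) + ((16*36)*(-8))/459 = 1785*(-21/17) + (576*(-8))*(1/459) = -2205 - 4608*1/459 = -2205 - 512/51 = -112967/51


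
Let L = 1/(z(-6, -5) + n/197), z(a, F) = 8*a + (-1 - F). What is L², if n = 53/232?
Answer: 2088855616/4043811311929 ≈ 0.00051656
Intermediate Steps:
n = 53/232 (n = 53*(1/232) = 53/232 ≈ 0.22845)
z(a, F) = -1 - F + 8*a
L = -45704/2010923 (L = 1/((-1 - 1*(-5) + 8*(-6)) + (53/232)/197) = 1/((-1 + 5 - 48) + (53/232)*(1/197)) = 1/(-44 + 53/45704) = 1/(-2010923/45704) = -45704/2010923 ≈ -0.022728)
L² = (-45704/2010923)² = 2088855616/4043811311929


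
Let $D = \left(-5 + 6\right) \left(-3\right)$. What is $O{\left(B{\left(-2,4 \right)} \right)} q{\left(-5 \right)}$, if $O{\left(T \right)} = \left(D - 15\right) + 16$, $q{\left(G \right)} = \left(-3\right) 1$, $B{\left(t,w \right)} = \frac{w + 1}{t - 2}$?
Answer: $6$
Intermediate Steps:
$D = -3$ ($D = 1 \left(-3\right) = -3$)
$B{\left(t,w \right)} = \frac{1 + w}{-2 + t}$
$q{\left(G \right)} = -3$
$O{\left(T \right)} = -2$ ($O{\left(T \right)} = \left(-3 - 15\right) + 16 = -18 + 16 = -2$)
$O{\left(B{\left(-2,4 \right)} \right)} q{\left(-5 \right)} = \left(-2\right) \left(-3\right) = 6$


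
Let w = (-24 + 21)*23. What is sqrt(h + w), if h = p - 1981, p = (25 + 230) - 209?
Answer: 2*I*sqrt(501) ≈ 44.766*I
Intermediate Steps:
p = 46 (p = 255 - 209 = 46)
h = -1935 (h = 46 - 1981 = -1935)
w = -69 (w = -3*23 = -69)
sqrt(h + w) = sqrt(-1935 - 69) = sqrt(-2004) = 2*I*sqrt(501)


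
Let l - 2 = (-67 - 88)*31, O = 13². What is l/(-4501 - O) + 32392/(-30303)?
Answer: -5725331/141515010 ≈ -0.040457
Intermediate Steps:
O = 169
l = -4803 (l = 2 + (-67 - 88)*31 = 2 - 155*31 = 2 - 4805 = -4803)
l/(-4501 - O) + 32392/(-30303) = -4803/(-4501 - 1*169) + 32392/(-30303) = -4803/(-4501 - 169) + 32392*(-1/30303) = -4803/(-4670) - 32392/30303 = -4803*(-1/4670) - 32392/30303 = 4803/4670 - 32392/30303 = -5725331/141515010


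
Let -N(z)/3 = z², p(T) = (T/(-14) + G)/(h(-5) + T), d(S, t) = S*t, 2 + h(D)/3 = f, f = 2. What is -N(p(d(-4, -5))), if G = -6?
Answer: 507/1225 ≈ 0.41388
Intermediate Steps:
h(D) = 0 (h(D) = -6 + 3*2 = -6 + 6 = 0)
p(T) = (-6 - T/14)/T (p(T) = (T/(-14) - 6)/(0 + T) = (T*(-1/14) - 6)/T = (-T/14 - 6)/T = (-6 - T/14)/T)
N(z) = -3*z²
-N(p(d(-4, -5))) = -(-3)*((-84 - (-4)*(-5))/(14*((-4*(-5)))))² = -(-3)*((1/14)*(-84 - 1*20)/20)² = -(-3)*((1/14)*(1/20)*(-84 - 20))² = -(-3)*((1/14)*(1/20)*(-104))² = -(-3)*(-13/35)² = -(-3)*169/1225 = -1*(-507/1225) = 507/1225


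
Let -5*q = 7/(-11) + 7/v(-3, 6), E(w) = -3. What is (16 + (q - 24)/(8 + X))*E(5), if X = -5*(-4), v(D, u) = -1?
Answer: -17553/385 ≈ -45.592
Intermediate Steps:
X = 20
q = 84/55 (q = -(7/(-11) + 7/(-1))/5 = -(7*(-1/11) + 7*(-1))/5 = -(-7/11 - 7)/5 = -⅕*(-84/11) = 84/55 ≈ 1.5273)
(16 + (q - 24)/(8 + X))*E(5) = (16 + (84/55 - 24)/(8 + 20))*(-3) = (16 - 1236/55/28)*(-3) = (16 - 1236/55*1/28)*(-3) = (16 - 309/385)*(-3) = (5851/385)*(-3) = -17553/385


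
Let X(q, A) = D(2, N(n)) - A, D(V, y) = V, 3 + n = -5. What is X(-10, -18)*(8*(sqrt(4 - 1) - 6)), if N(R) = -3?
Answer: -960 + 160*sqrt(3) ≈ -682.87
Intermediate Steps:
n = -8 (n = -3 - 5 = -8)
X(q, A) = 2 - A
X(-10, -18)*(8*(sqrt(4 - 1) - 6)) = (2 - 1*(-18))*(8*(sqrt(4 - 1) - 6)) = (2 + 18)*(8*(sqrt(3) - 6)) = 20*(8*(-6 + sqrt(3))) = 20*(-48 + 8*sqrt(3)) = -960 + 160*sqrt(3)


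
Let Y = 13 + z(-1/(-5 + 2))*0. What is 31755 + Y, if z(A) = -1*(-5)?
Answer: 31768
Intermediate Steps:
z(A) = 5
Y = 13 (Y = 13 + 5*0 = 13 + 0 = 13)
31755 + Y = 31755 + 13 = 31768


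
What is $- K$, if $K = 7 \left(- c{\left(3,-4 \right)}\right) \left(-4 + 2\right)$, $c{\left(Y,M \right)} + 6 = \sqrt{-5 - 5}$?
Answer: $84 - 14 i \sqrt{10} \approx 84.0 - 44.272 i$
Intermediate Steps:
$c{\left(Y,M \right)} = -6 + i \sqrt{10}$ ($c{\left(Y,M \right)} = -6 + \sqrt{-5 - 5} = -6 + \sqrt{-10} = -6 + i \sqrt{10}$)
$K = -84 + 14 i \sqrt{10}$ ($K = 7 \left(- (-6 + i \sqrt{10})\right) \left(-4 + 2\right) = 7 \left(6 - i \sqrt{10}\right) \left(-2\right) = \left(42 - 7 i \sqrt{10}\right) \left(-2\right) = -84 + 14 i \sqrt{10} \approx -84.0 + 44.272 i$)
$- K = - (-84 + 14 i \sqrt{10}) = 84 - 14 i \sqrt{10}$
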